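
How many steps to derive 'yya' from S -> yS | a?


Derivation: S => yS => yyS => yya
Steps: 3


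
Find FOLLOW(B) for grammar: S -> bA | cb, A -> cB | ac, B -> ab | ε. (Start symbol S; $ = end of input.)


$ ∈ FOLLOW(S). For each A -> αBβ: add FIRST(β)\{ε} to FOLLOW(B); if β nullable, add FOLLOW(A).
FOLLOW(B) = {$}


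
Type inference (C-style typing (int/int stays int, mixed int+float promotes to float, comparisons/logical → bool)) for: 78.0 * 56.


Operand types: float * int
Rule: mixed int/float promotes to float; int/int stays int
Result type: float


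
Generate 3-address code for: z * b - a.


Break into single-operator statements:
t1 = z * b
t2 = t1 - a


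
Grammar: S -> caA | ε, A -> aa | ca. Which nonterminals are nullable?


A nonterminal is nullable iff some alternative derives ε (directly, or every symbol in it is nullable)
Nullable: {S}


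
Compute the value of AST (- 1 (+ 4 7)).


Evaluate inner: (+ 4 7) = 11
Evaluate root: (- 1 11) = -10
Result: -10


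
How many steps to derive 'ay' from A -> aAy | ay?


Derivation: A => ay
Steps: 1


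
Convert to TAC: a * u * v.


Break into single-operator statements:
t1 = a * u
t2 = t1 * v


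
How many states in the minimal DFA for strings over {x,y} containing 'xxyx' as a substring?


KMP-style automaton: 4 progress states + 1 absorbing accept = 5
Minimal DFA: 5 states


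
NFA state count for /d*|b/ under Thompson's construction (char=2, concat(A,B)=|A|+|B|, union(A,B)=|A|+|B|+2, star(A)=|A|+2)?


Syntax tree has 2 char leaf(s), 1 union(s), 1 star(s)
chars contribute 2×2 = 4; each union adds +2; each star adds +2
Total: 4 + 2 + 2 = 8 states


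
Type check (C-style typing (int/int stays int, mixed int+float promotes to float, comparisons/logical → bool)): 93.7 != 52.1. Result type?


Operand types: float != float
Rule: comparison yields bool
Result type: bool


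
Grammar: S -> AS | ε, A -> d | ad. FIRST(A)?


Per alternative of A: FIRST(d) = {d}; FIRST(ad) = {a}
FIRST(A) = {a, d}


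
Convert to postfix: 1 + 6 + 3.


Left to right (same or higher precedence on left)
Postfix: 1 6 + 3 +


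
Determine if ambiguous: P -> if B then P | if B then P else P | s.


dangling else: 'if B then if B then s else s' parses two ways
Ambiguous


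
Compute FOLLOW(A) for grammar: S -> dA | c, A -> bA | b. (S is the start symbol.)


$ ∈ FOLLOW(S). For each A -> αBβ: add FIRST(β)\{ε} to FOLLOW(B); if β nullable, add FOLLOW(A).
FOLLOW(A) = {$}


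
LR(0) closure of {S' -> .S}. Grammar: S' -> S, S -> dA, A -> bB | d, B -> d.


Start: S' -> .S
For each item with dot before a nonterminal B, add B -> .γ for every B-production
Closure: [S' -> .S, S -> .dA]


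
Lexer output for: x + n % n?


Scan left to right, longest-match per lexeme
Tokens: ID(x), OP(+), ID(n), OP(%), ID(n)


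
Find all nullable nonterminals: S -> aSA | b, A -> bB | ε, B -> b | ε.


A nonterminal is nullable iff some alternative derives ε (directly, or every symbol in it is nullable)
Nullable: {A, B}


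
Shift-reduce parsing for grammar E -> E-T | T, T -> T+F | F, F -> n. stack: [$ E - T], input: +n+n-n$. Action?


'+' can extend T; shift to build T -> T+F
Action: shift


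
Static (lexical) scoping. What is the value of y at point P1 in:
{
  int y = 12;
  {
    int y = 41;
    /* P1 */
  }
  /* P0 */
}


y declared in the same block as P1
y = 41


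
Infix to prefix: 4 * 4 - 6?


left-to-right (same/higher precedence on left): tree is (- (* 4 4) 6)
Prefix: - * 4 4 6


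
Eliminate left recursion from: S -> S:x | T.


Left-recursive alternatives: S:x; non-recursive: T
Introduce S': S -> TS', S' -> :xS' | ε


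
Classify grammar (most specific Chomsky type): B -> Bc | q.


Left-linear: every RHS is a terminal or one nonterminal followed by a terminal
Classification: Type 3 (Regular)


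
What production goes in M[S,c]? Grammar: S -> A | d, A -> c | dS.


For [S, c]: 'c' ∈ FIRST(A)
Entry: S -> A


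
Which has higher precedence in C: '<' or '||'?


'<' is relational (level 7); '||' is logical OR (level 1)
Higher level binds tighter
'<' has higher precedence than '||'


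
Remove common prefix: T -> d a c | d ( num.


Common prefix: 'd'
Factored: T -> d T', T' -> a c | ( num


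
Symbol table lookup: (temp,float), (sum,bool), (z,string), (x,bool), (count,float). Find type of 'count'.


Lookup 'count' → type float


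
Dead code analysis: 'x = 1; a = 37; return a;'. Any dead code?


x is assigned but never read
Dead: 'x = 1'


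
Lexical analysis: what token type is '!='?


Pattern: operator symbol
Type: OPERATOR


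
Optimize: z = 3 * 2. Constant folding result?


3 * 2 = 6 at compile time
Optimized: z = 6


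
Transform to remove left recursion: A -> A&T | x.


Left-recursive alternatives: A&T; non-recursive: x
Introduce A': A -> xA', A' -> &TA' | ε


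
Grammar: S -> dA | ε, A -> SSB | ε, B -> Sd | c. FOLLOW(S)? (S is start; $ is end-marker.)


$ ∈ FOLLOW(S). For each A -> αBβ: add FIRST(β)\{ε} to FOLLOW(B); if β nullable, add FOLLOW(A).
FOLLOW(S) = {$, c, d}


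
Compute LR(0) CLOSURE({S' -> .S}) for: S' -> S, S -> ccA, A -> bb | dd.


Start: S' -> .S
For each item with dot before a nonterminal B, add B -> .γ for every B-production
Closure: [S' -> .S, S -> .ccA]


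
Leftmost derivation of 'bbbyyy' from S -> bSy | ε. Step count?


Derivation: S => bSy => bbSyy => bbbSyyy => bbbyyy
Steps: 4


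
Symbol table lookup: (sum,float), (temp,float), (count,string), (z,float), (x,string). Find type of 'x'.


Lookup 'x' → type string


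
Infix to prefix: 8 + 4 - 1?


left-to-right (same/higher precedence on left): tree is (- (+ 8 4) 1)
Prefix: - + 8 4 1


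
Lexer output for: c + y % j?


Scan left to right, longest-match per lexeme
Tokens: ID(c), OP(+), ID(y), OP(%), ID(j)


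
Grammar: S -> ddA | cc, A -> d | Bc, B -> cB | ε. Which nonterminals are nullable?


A nonterminal is nullable iff some alternative derives ε (directly, or every symbol in it is nullable)
Nullable: {B}


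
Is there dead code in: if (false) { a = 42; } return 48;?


condition is constant false, so the whole block is unreachable
Dead: 'if (false) { a = 42; }'


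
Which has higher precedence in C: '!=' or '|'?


'!=' is equality (level 6); '|' is bitwise OR (level 3)
Higher level binds tighter
'!=' has higher precedence than '|'


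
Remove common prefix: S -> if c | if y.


Common prefix: 'if'
Factored: S -> if S', S' -> c | y


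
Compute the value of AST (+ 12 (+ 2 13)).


Evaluate inner: (+ 2 13) = 15
Evaluate root: (+ 12 15) = 27
Result: 27


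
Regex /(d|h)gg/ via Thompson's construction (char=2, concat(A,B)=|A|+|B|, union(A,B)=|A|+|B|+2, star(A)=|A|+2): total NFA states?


Syntax tree has 4 char leaf(s), 1 union(s), 0 star(s)
chars contribute 4×2 = 8; each union adds +2; each star adds +2
Total: 8 + 2 + 0 = 10 states


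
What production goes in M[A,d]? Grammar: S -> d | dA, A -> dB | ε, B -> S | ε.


For [A, d]: 'd' ∈ FIRST(dB)
Entry: A -> dB


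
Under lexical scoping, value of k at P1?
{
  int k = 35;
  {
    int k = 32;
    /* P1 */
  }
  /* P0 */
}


k declared in the same block as P1
k = 32


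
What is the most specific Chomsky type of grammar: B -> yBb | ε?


Single nonterminal LHS, but y^n b^n is not regular
Classification: Type 2 (Context-Free)


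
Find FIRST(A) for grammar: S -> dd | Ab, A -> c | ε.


Per alternative of A: FIRST(c) = {c}; FIRST(ε) = {ε}
FIRST(A) = {c, ε}


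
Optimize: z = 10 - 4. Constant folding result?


10 - 4 = 6 at compile time
Optimized: z = 6


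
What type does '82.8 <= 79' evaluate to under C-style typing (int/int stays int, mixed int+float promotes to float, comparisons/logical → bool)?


Operand types: float <= int
Rule: comparison yields bool
Result type: bool


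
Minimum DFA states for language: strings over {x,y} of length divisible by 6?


Track length mod 6: states 0..5, accept at 0
Minimal DFA: 6 states


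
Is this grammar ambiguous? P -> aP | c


right-linear, alternatives start with distinct terminals 'a' vs 'c': unique leftmost derivation
Unambiguous


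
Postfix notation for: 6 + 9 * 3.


* has higher precedence, evaluate 9*3 first
Postfix: 6 9 3 * +


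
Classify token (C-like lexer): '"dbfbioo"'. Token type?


Pattern: double-quoted sequence
Type: STRING_LITERAL


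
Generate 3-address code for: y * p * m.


Break into single-operator statements:
t1 = y * p
t2 = t1 * m


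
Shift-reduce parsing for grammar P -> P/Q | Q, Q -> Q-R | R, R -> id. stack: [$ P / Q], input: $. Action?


handle 'P/Q' on top; lookahead ∈ FOLLOW(P) = {/, $}
Action: reduce (P -> P/Q)


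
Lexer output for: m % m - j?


Scan left to right, longest-match per lexeme
Tokens: ID(m), OP(%), ID(m), OP(-), ID(j)


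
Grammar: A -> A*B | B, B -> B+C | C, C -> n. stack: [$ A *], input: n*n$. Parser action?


no handle ('A*' is not any RHS); shift 'n'
Action: shift


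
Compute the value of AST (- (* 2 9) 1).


Evaluate inner: (* 2 9) = 18
Evaluate root: (- 18 1) = 17
Result: 17


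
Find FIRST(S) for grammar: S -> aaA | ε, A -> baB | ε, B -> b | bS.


Per alternative of S: FIRST(aaA) = {a}; FIRST(ε) = {ε}
FIRST(S) = {a, ε}


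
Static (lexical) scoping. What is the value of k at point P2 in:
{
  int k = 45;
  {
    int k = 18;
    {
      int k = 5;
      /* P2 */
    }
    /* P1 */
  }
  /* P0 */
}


k declared in the same block as P2
k = 5


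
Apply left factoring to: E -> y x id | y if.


Common prefix: 'y'
Factored: E -> y E', E' -> x id | if


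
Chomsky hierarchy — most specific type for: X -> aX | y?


Right-linear: every RHS is a terminal or a terminal followed by one nonterminal
Classification: Type 3 (Regular)


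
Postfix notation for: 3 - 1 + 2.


Left to right (same or higher precedence on left)
Postfix: 3 1 - 2 +


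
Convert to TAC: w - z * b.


Break into single-operator statements:
t1 = z * b
t2 = w - t1


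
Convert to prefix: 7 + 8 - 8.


left-to-right (same/higher precedence on left): tree is (- (+ 7 8) 8)
Prefix: - + 7 8 8


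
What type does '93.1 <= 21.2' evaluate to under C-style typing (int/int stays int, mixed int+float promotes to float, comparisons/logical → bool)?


Operand types: float <= float
Rule: comparison yields bool
Result type: bool


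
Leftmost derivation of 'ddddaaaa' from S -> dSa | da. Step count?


Derivation: S => dSa => ddSaa => dddSaaa => ddddaaaa
Steps: 4


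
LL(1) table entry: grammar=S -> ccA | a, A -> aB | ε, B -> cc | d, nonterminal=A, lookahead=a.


For [A, a]: 'a' ∈ FIRST(aB)
Entry: A -> aB


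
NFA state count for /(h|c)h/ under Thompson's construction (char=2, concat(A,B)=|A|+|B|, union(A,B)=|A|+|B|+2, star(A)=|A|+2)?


Syntax tree has 3 char leaf(s), 1 union(s), 0 star(s)
chars contribute 3×2 = 6; each union adds +2; each star adds +2
Total: 6 + 2 + 0 = 8 states


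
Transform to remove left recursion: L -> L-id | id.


Left-recursive alternatives: L-id; non-recursive: id
Introduce L': L -> idL', L' -> -idL' | ε


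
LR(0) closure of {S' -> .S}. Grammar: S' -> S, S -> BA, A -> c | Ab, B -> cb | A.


Start: S' -> .S
For each item with dot before a nonterminal B, add B -> .γ for every B-production
Closure: [S' -> .S, S -> .BA, B -> .cb, B -> .A, A -> .c, A -> .Ab]


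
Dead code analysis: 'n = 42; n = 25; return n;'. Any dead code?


first assignment to n is overwritten before any read
Dead: 'n = 42'


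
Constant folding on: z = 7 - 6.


7 - 6 = 1 at compile time
Optimized: z = 1


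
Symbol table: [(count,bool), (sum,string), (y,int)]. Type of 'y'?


Lookup 'y' → type int


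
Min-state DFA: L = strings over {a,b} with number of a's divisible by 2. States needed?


Track (count of a) mod 2: states 0..1, accept at 0
Minimal DFA: 2 states


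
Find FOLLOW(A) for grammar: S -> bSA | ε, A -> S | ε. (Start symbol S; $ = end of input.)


$ ∈ FOLLOW(S). For each A -> αBβ: add FIRST(β)\{ε} to FOLLOW(B); if β nullable, add FOLLOW(A).
FOLLOW(A) = {$, b}


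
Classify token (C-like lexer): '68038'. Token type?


Pattern: digits only
Type: INTEGER_LITERAL


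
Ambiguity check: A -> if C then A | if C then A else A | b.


dangling else: 'if C then if C then b else b' parses two ways
Ambiguous


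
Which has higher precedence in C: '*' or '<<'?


'*' is multiplicative (level 10); '<<' is shift (level 8)
Higher level binds tighter
'*' has higher precedence than '<<'


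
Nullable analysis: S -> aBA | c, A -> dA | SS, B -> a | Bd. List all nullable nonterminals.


A nonterminal is nullable iff some alternative derives ε (directly, or every symbol in it is nullable)
Nullable: {}


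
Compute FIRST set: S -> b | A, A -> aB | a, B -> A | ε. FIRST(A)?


Per alternative of A: FIRST(aB) = {a}; FIRST(a) = {a}
FIRST(A) = {a}


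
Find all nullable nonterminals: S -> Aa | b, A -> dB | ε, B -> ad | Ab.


A nonterminal is nullable iff some alternative derives ε (directly, or every symbol in it is nullable)
Nullable: {A}


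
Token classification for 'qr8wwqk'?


Pattern: letter/underscore followed by alphanumerics, not a keyword
Type: IDENTIFIER


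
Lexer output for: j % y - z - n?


Scan left to right, longest-match per lexeme
Tokens: ID(j), OP(%), ID(y), OP(-), ID(z), OP(-), ID(n)


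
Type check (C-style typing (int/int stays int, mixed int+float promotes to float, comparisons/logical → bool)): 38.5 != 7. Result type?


Operand types: float != int
Rule: comparison yields bool
Result type: bool


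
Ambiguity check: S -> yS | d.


right-linear, alternatives start with distinct terminals 'y' vs 'd': unique leftmost derivation
Unambiguous


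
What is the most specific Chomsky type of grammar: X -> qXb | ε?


Single nonterminal LHS, but q^n b^n is not regular
Classification: Type 2 (Context-Free)


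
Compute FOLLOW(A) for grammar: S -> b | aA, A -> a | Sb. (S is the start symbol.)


$ ∈ FOLLOW(S). For each A -> αBβ: add FIRST(β)\{ε} to FOLLOW(B); if β nullable, add FOLLOW(A).
FOLLOW(A) = {$, b}


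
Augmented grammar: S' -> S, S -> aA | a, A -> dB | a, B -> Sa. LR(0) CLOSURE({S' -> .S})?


Start: S' -> .S
For each item with dot before a nonterminal B, add B -> .γ for every B-production
Closure: [S' -> .S, S -> .aA, S -> .a]


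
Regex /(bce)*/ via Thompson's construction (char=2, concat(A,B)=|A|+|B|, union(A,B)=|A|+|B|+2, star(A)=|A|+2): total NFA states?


Syntax tree has 3 char leaf(s), 0 union(s), 1 star(s)
chars contribute 3×2 = 6; each union adds +2; each star adds +2
Total: 6 + 0 + 2 = 8 states


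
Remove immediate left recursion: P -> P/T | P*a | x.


Left-recursive alternatives: P/T, P*a; non-recursive: x
Introduce P': P -> xP', P' -> /TP' | *aP' | ε


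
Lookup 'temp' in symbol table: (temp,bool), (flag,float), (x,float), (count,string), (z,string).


Lookup 'temp' → type bool


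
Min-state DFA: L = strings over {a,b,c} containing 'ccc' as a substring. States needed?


KMP-style automaton: 3 progress states + 1 absorbing accept = 4
Minimal DFA: 4 states


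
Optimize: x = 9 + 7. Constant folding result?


9 + 7 = 16 at compile time
Optimized: x = 16


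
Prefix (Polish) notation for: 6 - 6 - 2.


left-to-right (same/higher precedence on left): tree is (- (- 6 6) 2)
Prefix: - - 6 6 2


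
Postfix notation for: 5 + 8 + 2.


Left to right (same or higher precedence on left)
Postfix: 5 8 + 2 +


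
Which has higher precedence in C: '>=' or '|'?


'>=' is relational (level 7); '|' is bitwise OR (level 3)
Higher level binds tighter
'>=' has higher precedence than '|'


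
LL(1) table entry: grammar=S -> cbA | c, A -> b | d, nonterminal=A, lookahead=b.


For [A, b]: 'b' ∈ FIRST(b)
Entry: A -> b


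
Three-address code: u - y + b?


Break into single-operator statements:
t1 = u - y
t2 = t1 + b


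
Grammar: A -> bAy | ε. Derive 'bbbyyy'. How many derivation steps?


Derivation: A => bAy => bbAyy => bbbAyyy => bbbyyy
Steps: 4


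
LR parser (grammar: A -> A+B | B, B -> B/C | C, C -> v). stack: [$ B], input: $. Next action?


lookahead ∉ {/} so B won't extend; reduce A -> B
Action: reduce (A -> B)


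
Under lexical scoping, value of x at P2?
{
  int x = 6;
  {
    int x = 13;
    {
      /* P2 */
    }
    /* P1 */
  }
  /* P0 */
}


P2's block does not declare x; resolves to the enclosing declaration at depth 1
x = 13


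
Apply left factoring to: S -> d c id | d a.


Common prefix: 'd'
Factored: S -> d S', S' -> c id | a


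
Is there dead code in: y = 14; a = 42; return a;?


y is assigned but never read
Dead: 'y = 14'


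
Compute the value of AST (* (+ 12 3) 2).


Evaluate inner: (+ 12 3) = 15
Evaluate root: (* 15 2) = 30
Result: 30


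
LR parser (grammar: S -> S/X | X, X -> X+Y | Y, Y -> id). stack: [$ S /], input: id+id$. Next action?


no handle ('S/' is not any RHS); shift 'id'
Action: shift


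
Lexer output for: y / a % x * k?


Scan left to right, longest-match per lexeme
Tokens: ID(y), OP(/), ID(a), OP(%), ID(x), OP(*), ID(k)


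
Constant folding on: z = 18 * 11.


18 * 11 = 198 at compile time
Optimized: z = 198


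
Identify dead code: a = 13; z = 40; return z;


a is assigned but never read
Dead: 'a = 13'


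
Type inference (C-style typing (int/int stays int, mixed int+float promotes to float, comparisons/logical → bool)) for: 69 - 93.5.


Operand types: int - float
Rule: mixed int/float promotes to float; int/int stays int
Result type: float


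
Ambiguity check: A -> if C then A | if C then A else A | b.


dangling else: 'if C then if C then b else b' parses two ways
Ambiguous


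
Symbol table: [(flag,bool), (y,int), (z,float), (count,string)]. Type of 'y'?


Lookup 'y' → type int


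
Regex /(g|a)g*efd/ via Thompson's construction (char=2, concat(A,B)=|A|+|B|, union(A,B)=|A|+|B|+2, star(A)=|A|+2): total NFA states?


Syntax tree has 6 char leaf(s), 1 union(s), 1 star(s)
chars contribute 6×2 = 12; each union adds +2; each star adds +2
Total: 12 + 2 + 2 = 16 states


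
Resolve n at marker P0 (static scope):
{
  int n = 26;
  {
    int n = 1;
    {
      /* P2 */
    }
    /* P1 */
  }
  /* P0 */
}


n declared in the same block as P0
n = 26


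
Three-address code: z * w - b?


Break into single-operator statements:
t1 = z * w
t2 = t1 - b


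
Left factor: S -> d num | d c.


Common prefix: 'd'
Factored: S -> d S', S' -> num | c


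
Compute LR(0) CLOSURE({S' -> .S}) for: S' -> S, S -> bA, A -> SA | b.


Start: S' -> .S
For each item with dot before a nonterminal B, add B -> .γ for every B-production
Closure: [S' -> .S, S -> .bA]


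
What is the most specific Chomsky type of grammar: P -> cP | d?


Right-linear: every RHS is a terminal or a terminal followed by one nonterminal
Classification: Type 3 (Regular)


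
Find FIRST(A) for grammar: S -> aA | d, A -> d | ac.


Per alternative of A: FIRST(d) = {d}; FIRST(ac) = {a}
FIRST(A) = {a, d}


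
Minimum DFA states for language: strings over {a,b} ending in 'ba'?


Track the longest suffix of input matching a prefix of 'ba': 3 classes (prefixes of length 0..2)
Minimal DFA: 3 states


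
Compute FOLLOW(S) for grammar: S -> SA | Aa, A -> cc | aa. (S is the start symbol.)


$ ∈ FOLLOW(S). For each A -> αBβ: add FIRST(β)\{ε} to FOLLOW(B); if β nullable, add FOLLOW(A).
FOLLOW(S) = {$, a, c}


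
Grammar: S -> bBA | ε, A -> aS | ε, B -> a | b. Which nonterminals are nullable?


A nonterminal is nullable iff some alternative derives ε (directly, or every symbol in it is nullable)
Nullable: {A, S}


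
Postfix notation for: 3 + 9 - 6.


Left to right (same or higher precedence on left)
Postfix: 3 9 + 6 -


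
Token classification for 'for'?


Pattern: reserved word
Type: KEYWORD


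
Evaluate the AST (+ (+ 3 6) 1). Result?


Evaluate inner: (+ 3 6) = 9
Evaluate root: (+ 9 1) = 10
Result: 10


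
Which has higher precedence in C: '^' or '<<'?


'<<' is shift (level 8); '^' is bitwise XOR (level 4)
Higher level binds tighter
'<<' has higher precedence than '^'


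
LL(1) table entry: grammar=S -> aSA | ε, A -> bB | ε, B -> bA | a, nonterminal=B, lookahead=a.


For [B, a]: 'a' ∈ FIRST(a)
Entry: B -> a


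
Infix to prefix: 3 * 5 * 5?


left-to-right (same/higher precedence on left): tree is (* (* 3 5) 5)
Prefix: * * 3 5 5


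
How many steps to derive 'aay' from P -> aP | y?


Derivation: P => aP => aaP => aay
Steps: 3


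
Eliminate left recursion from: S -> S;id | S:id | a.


Left-recursive alternatives: S;id, S:id; non-recursive: a
Introduce S': S -> aS', S' -> ;idS' | :idS' | ε


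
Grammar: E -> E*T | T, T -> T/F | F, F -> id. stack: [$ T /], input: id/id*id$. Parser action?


no handle; shift 'id'
Action: shift


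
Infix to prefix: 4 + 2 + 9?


left-to-right (same/higher precedence on left): tree is (+ (+ 4 2) 9)
Prefix: + + 4 2 9


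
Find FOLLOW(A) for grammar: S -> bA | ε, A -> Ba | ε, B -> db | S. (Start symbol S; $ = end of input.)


$ ∈ FOLLOW(S). For each A -> αBβ: add FIRST(β)\{ε} to FOLLOW(B); if β nullable, add FOLLOW(A).
FOLLOW(A) = {$, a}


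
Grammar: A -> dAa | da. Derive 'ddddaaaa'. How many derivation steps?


Derivation: A => dAa => ddAaa => dddAaaa => ddddaaaa
Steps: 4


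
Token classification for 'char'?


Pattern: reserved word
Type: KEYWORD


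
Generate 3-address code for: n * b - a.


Break into single-operator statements:
t1 = n * b
t2 = t1 - a


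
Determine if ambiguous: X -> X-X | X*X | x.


'x-x*x' has two parse trees (no precedence encoded between - and *)
Ambiguous


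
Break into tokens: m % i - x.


Scan left to right, longest-match per lexeme
Tokens: ID(m), OP(%), ID(i), OP(-), ID(x)


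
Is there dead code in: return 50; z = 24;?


statement follows a return and is unreachable
Dead: 'z = 24'


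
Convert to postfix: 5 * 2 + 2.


Left to right (same or higher precedence on left)
Postfix: 5 2 * 2 +


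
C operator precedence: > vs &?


'>' is relational (level 7); '&' is bitwise AND (level 5)
Higher level binds tighter
'>' has higher precedence than '&'


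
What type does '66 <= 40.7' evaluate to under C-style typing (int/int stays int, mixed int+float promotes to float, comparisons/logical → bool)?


Operand types: int <= float
Rule: comparison yields bool
Result type: bool


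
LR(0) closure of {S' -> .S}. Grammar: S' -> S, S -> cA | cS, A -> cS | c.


Start: S' -> .S
For each item with dot before a nonterminal B, add B -> .γ for every B-production
Closure: [S' -> .S, S -> .cA, S -> .cS]


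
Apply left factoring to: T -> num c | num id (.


Common prefix: 'num'
Factored: T -> num T', T' -> c | id (


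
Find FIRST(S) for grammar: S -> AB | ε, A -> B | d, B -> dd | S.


Per alternative of S: FIRST(AB) = {d, ε}; FIRST(ε) = {ε}
FIRST(S) = {d, ε}


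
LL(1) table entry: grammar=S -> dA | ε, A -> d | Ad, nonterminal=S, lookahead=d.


For [S, d]: 'd' ∈ FIRST(dA)
Entry: S -> dA


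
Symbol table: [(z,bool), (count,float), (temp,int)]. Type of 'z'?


Lookup 'z' → type bool


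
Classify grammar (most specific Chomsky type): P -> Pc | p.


Left-linear: every RHS is a terminal or one nonterminal followed by a terminal
Classification: Type 3 (Regular)


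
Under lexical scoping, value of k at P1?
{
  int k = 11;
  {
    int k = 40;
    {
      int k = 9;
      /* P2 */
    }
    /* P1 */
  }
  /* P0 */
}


k declared in the same block as P1
k = 40


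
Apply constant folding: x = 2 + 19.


2 + 19 = 21 at compile time
Optimized: x = 21


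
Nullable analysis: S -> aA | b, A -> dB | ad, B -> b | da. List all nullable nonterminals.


A nonterminal is nullable iff some alternative derives ε (directly, or every symbol in it is nullable)
Nullable: {}


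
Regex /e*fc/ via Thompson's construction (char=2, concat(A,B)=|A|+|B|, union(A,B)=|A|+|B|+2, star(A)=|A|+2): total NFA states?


Syntax tree has 3 char leaf(s), 0 union(s), 1 star(s)
chars contribute 3×2 = 6; each union adds +2; each star adds +2
Total: 6 + 0 + 2 = 8 states


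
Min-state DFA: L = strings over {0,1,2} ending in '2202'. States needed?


Track the longest suffix of input matching a prefix of '2202': 5 classes (prefixes of length 0..4)
Minimal DFA: 5 states


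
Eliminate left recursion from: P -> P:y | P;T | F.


Left-recursive alternatives: P:y, P;T; non-recursive: F
Introduce P': P -> FP', P' -> :yP' | ;TP' | ε


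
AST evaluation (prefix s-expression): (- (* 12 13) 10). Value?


Evaluate inner: (* 12 13) = 156
Evaluate root: (- 156 10) = 146
Result: 146


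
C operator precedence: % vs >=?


'%' is multiplicative (level 10); '>=' is relational (level 7)
Higher level binds tighter
'%' has higher precedence than '>='


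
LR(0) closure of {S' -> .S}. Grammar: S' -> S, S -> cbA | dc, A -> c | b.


Start: S' -> .S
For each item with dot before a nonterminal B, add B -> .γ for every B-production
Closure: [S' -> .S, S -> .cbA, S -> .dc]


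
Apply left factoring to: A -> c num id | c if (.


Common prefix: 'c'
Factored: A -> c A', A' -> num id | if (


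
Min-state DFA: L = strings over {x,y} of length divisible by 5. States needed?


Track length mod 5: states 0..4, accept at 0
Minimal DFA: 5 states


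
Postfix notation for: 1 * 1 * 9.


Left to right (same or higher precedence on left)
Postfix: 1 1 * 9 *


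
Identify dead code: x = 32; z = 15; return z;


x is assigned but never read
Dead: 'x = 32'


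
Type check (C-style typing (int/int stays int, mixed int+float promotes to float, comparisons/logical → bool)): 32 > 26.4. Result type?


Operand types: int > float
Rule: comparison yields bool
Result type: bool


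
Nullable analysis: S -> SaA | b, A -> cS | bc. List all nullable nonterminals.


A nonterminal is nullable iff some alternative derives ε (directly, or every symbol in it is nullable)
Nullable: {}


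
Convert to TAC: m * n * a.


Break into single-operator statements:
t1 = m * n
t2 = t1 * a


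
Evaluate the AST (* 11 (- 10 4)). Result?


Evaluate inner: (- 10 4) = 6
Evaluate root: (* 11 6) = 66
Result: 66


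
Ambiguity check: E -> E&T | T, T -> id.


precedence layered via separate nonterminal T: deterministic
Unambiguous


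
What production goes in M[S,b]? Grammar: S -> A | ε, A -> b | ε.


For [S, b]: 'b' ∈ FIRST(A)
Entry: S -> A


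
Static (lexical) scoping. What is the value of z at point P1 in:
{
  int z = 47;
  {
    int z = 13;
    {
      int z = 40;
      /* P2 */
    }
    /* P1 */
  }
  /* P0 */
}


z declared in the same block as P1
z = 13


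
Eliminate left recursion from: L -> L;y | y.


Left-recursive alternatives: L;y; non-recursive: y
Introduce L': L -> yL', L' -> ;yL' | ε


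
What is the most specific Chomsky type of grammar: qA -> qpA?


LHS has context (more than one symbol) and |LHS| ≤ |RHS|
Classification: Type 1 (Context-Sensitive)


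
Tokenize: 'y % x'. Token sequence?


Scan left to right, longest-match per lexeme
Tokens: ID(y), OP(%), ID(x)


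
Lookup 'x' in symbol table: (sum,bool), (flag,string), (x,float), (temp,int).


Lookup 'x' → type float


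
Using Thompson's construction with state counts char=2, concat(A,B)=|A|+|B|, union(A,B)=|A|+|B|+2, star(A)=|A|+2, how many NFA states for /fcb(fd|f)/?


Syntax tree has 6 char leaf(s), 1 union(s), 0 star(s)
chars contribute 6×2 = 12; each union adds +2; each star adds +2
Total: 12 + 2 + 0 = 14 states


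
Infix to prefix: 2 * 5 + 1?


left-to-right (same/higher precedence on left): tree is (+ (* 2 5) 1)
Prefix: + * 2 5 1


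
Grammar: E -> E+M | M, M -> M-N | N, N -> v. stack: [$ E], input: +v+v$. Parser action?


shift '+' to continue E -> E+M
Action: shift


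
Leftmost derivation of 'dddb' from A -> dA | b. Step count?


Derivation: A => dA => ddA => dddA => dddb
Steps: 4


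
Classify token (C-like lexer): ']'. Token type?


Pattern: delimiter/punctuation
Type: PUNCTUATION


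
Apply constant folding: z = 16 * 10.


16 * 10 = 160 at compile time
Optimized: z = 160


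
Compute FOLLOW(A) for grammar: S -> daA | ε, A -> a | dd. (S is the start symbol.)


$ ∈ FOLLOW(S). For each A -> αBβ: add FIRST(β)\{ε} to FOLLOW(B); if β nullable, add FOLLOW(A).
FOLLOW(A) = {$}


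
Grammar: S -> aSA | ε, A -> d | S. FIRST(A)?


Per alternative of A: FIRST(d) = {d}; FIRST(S) = {a, ε}
FIRST(A) = {a, d, ε}


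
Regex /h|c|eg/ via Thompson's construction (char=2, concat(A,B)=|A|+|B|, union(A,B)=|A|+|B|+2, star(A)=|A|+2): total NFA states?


Syntax tree has 4 char leaf(s), 2 union(s), 0 star(s)
chars contribute 4×2 = 8; each union adds +2; each star adds +2
Total: 8 + 4 + 0 = 12 states


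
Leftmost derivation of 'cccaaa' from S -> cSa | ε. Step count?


Derivation: S => cSa => ccSaa => cccSaaa => cccaaa
Steps: 4


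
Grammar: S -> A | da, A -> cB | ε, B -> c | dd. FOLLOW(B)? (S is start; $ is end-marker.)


$ ∈ FOLLOW(S). For each A -> αBβ: add FIRST(β)\{ε} to FOLLOW(B); if β nullable, add FOLLOW(A).
FOLLOW(B) = {$}


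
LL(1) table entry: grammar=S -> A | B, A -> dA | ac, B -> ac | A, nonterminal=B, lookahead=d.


For [B, d]: 'd' ∈ FIRST(A)
Entry: B -> A


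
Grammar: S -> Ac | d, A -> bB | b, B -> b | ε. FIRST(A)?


Per alternative of A: FIRST(bB) = {b}; FIRST(b) = {b}
FIRST(A) = {b}


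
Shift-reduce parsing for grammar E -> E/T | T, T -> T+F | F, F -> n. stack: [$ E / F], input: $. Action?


'F' (not preceded by T+) is the handle for T -> F
Action: reduce (T -> F)


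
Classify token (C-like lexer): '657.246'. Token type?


Pattern: digits with a decimal point
Type: FLOAT_LITERAL


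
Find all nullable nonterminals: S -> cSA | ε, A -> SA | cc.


A nonterminal is nullable iff some alternative derives ε (directly, or every symbol in it is nullable)
Nullable: {S}


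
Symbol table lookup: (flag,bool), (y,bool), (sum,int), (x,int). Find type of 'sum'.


Lookup 'sum' → type int


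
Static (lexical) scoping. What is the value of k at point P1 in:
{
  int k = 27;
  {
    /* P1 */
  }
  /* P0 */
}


P1's block does not declare k; resolves to the enclosing declaration at depth 0
k = 27


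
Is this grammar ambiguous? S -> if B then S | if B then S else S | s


dangling else: 'if B then if B then s else s' parses two ways
Ambiguous


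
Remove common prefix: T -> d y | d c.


Common prefix: 'd'
Factored: T -> d T', T' -> y | c


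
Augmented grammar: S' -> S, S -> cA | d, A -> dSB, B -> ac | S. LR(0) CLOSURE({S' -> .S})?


Start: S' -> .S
For each item with dot before a nonterminal B, add B -> .γ for every B-production
Closure: [S' -> .S, S -> .cA, S -> .d]


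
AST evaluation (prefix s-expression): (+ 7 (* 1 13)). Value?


Evaluate inner: (* 1 13) = 13
Evaluate root: (+ 7 13) = 20
Result: 20


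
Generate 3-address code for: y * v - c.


Break into single-operator statements:
t1 = y * v
t2 = t1 - c


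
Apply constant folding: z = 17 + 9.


17 + 9 = 26 at compile time
Optimized: z = 26


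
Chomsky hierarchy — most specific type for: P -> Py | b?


Left-linear: every RHS is a terminal or one nonterminal followed by a terminal
Classification: Type 3 (Regular)


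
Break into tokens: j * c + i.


Scan left to right, longest-match per lexeme
Tokens: ID(j), OP(*), ID(c), OP(+), ID(i)


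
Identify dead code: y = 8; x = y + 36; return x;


y is read by x's definition; x is returned
No dead code


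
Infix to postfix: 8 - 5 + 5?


Left to right (same or higher precedence on left)
Postfix: 8 5 - 5 +


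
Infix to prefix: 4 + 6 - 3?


left-to-right (same/higher precedence on left): tree is (- (+ 4 6) 3)
Prefix: - + 4 6 3


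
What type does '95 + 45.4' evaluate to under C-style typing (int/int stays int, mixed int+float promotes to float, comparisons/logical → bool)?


Operand types: int + float
Rule: mixed int/float promotes to float; int/int stays int
Result type: float


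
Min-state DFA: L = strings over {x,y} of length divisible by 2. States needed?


Track length mod 2: states 0..1, accept at 0
Minimal DFA: 2 states


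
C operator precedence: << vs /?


'/' is multiplicative (level 10); '<<' is shift (level 8)
Higher level binds tighter
'/' has higher precedence than '<<'


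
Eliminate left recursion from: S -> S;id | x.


Left-recursive alternatives: S;id; non-recursive: x
Introduce S': S -> xS', S' -> ;idS' | ε


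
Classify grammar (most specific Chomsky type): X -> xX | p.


Right-linear: every RHS is a terminal or a terminal followed by one nonterminal
Classification: Type 3 (Regular)


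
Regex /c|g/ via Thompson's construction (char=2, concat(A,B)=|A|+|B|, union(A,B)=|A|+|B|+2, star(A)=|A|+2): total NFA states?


Syntax tree has 2 char leaf(s), 1 union(s), 0 star(s)
chars contribute 2×2 = 4; each union adds +2; each star adds +2
Total: 4 + 2 + 0 = 6 states


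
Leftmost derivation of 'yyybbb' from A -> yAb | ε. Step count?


Derivation: A => yAb => yyAbb => yyyAbbb => yyybbb
Steps: 4


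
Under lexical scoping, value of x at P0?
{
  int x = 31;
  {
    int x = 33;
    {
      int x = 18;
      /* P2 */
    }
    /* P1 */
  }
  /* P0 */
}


x declared in the same block as P0
x = 31


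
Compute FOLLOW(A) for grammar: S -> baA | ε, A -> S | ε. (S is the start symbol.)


$ ∈ FOLLOW(S). For each A -> αBβ: add FIRST(β)\{ε} to FOLLOW(B); if β nullable, add FOLLOW(A).
FOLLOW(A) = {$}


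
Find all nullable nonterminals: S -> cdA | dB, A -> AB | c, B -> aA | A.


A nonterminal is nullable iff some alternative derives ε (directly, or every symbol in it is nullable)
Nullable: {}


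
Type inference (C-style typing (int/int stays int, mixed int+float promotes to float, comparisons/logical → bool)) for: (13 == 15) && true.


Operand types: bool && bool
Rule: logical operators take bool operands and yield bool
Result type: bool


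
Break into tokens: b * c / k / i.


Scan left to right, longest-match per lexeme
Tokens: ID(b), OP(*), ID(c), OP(/), ID(k), OP(/), ID(i)


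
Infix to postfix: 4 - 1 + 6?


Left to right (same or higher precedence on left)
Postfix: 4 1 - 6 +


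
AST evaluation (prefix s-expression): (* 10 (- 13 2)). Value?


Evaluate inner: (- 13 2) = 11
Evaluate root: (* 10 11) = 110
Result: 110


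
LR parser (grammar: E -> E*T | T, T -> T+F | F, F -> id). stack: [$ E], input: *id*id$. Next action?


shift '*' to continue E -> E*T
Action: shift


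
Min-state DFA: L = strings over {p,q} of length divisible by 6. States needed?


Track length mod 6: states 0..5, accept at 0
Minimal DFA: 6 states


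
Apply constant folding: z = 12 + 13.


12 + 13 = 25 at compile time
Optimized: z = 25


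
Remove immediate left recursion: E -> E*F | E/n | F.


Left-recursive alternatives: E*F, E/n; non-recursive: F
Introduce E': E -> FE', E' -> *FE' | /nE' | ε


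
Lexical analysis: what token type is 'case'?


Pattern: reserved word
Type: KEYWORD


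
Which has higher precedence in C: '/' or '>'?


'/' is multiplicative (level 10); '>' is relational (level 7)
Higher level binds tighter
'/' has higher precedence than '>'


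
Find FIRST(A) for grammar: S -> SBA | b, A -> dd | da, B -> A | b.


Per alternative of A: FIRST(dd) = {d}; FIRST(da) = {d}
FIRST(A) = {d}


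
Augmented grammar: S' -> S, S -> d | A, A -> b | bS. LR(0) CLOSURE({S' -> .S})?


Start: S' -> .S
For each item with dot before a nonterminal B, add B -> .γ for every B-production
Closure: [S' -> .S, S -> .d, S -> .A, A -> .b, A -> .bS]


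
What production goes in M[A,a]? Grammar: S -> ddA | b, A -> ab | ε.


For [A, a]: 'a' ∈ FIRST(ab)
Entry: A -> ab


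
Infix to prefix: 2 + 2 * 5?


'*' binds tighter: tree is (+ 2 (* 2 5))
Prefix: + 2 * 2 5


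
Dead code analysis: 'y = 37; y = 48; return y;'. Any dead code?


first assignment to y is overwritten before any read
Dead: 'y = 37'


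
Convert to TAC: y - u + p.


Break into single-operator statements:
t1 = y - u
t2 = t1 + p


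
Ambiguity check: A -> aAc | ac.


balanced a^n…c^n: each string has a unique parse
Unambiguous


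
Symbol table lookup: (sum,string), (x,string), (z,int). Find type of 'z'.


Lookup 'z' → type int


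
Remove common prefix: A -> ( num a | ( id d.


Common prefix: '('
Factored: A -> ( A', A' -> num a | id d


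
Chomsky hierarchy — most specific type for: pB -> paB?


LHS has context (more than one symbol) and |LHS| ≤ |RHS|
Classification: Type 1 (Context-Sensitive)


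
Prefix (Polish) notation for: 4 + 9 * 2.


'*' binds tighter: tree is (+ 4 (* 9 2))
Prefix: + 4 * 9 2


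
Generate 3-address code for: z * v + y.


Break into single-operator statements:
t1 = z * v
t2 = t1 + y


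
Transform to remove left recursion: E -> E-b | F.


Left-recursive alternatives: E-b; non-recursive: F
Introduce E': E -> FE', E' -> -bE' | ε


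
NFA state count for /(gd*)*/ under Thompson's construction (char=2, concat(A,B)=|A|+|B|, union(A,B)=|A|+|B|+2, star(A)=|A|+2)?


Syntax tree has 2 char leaf(s), 0 union(s), 2 star(s)
chars contribute 2×2 = 4; each union adds +2; each star adds +2
Total: 4 + 0 + 4 = 8 states


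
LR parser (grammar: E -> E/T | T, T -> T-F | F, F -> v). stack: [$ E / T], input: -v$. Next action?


'-' can extend T; shift to build T -> T-F
Action: shift


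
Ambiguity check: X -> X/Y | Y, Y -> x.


precedence layered via separate nonterminal Y: deterministic
Unambiguous


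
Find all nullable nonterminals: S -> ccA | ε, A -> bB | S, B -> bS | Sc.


A nonterminal is nullable iff some alternative derives ε (directly, or every symbol in it is nullable)
Nullable: {A, S}


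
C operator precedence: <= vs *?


'*' is multiplicative (level 10); '<=' is relational (level 7)
Higher level binds tighter
'*' has higher precedence than '<='


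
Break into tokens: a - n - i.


Scan left to right, longest-match per lexeme
Tokens: ID(a), OP(-), ID(n), OP(-), ID(i)


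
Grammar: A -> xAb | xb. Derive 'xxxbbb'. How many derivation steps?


Derivation: A => xAb => xxAbb => xxxbbb
Steps: 3


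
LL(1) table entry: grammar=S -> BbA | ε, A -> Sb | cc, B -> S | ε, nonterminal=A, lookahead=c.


For [A, c]: 'c' ∈ FIRST(cc)
Entry: A -> cc


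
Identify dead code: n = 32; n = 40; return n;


first assignment to n is overwritten before any read
Dead: 'n = 32'


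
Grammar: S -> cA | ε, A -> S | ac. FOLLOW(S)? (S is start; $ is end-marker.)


$ ∈ FOLLOW(S). For each A -> αBβ: add FIRST(β)\{ε} to FOLLOW(B); if β nullable, add FOLLOW(A).
FOLLOW(S) = {$}


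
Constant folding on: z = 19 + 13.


19 + 13 = 32 at compile time
Optimized: z = 32
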